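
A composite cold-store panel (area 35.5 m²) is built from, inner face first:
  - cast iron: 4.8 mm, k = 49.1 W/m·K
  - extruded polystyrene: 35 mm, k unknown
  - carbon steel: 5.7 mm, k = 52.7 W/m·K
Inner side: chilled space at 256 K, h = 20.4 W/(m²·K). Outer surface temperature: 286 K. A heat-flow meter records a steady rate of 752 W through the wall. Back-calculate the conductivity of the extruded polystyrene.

k ≈ 0.0256 W/(m·K)

Thermal resistances in series:
R_inner film = 1/(h_i·A) = 1/(20.4×35.5) = 0.001381 K/W
R_cast iron = L/(kA) = 0.0048/(49.1×35.5) = 2.754×10^-6 K/W
R_carbon steel = L/(kA) = 0.0057/(52.7×35.5) = 3.047×10^-6 K/W
Sum of known resistances R_other = 0.001387 K/W
Total R = ΔT/Q = 30/752 = 0.03989 K/W
R_extruded polystyrene = R_total − R_other = 0.03851 K/W
k = L/(R·A) = 0.035/(0.03851×35.5)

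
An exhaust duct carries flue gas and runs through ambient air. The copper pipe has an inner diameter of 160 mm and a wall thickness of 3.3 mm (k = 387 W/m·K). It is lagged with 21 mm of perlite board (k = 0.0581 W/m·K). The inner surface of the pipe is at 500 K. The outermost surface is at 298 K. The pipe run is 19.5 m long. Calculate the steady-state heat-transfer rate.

Q ≈ 6400 W

Per-layer cylindrical resistances, series-summed:
R_copper pipe wall = ln(83.3/80)/(2π×387×19.5) = 8.525×10^-7 K/W
R_perlite board = ln(104.3/83.3)/(2π×0.0581×19.5) = 0.03158 K/W
R_total = 0.03158 K/W
Q = ΔT/R_total = 202/0.03158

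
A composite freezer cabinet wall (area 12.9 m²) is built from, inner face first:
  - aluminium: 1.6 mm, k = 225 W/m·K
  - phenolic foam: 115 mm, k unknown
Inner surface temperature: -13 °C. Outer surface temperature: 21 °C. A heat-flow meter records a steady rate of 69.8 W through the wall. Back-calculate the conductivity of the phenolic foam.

k ≈ 0.0183 W/(m·K)

Using the resistance-network approach (series):
R_aluminium = L/(kA) = 0.0016/(225×12.9) = 5.512×10^-7 K/W
Sum of known resistances R_other = 5.512×10^-7 K/W
Total R = ΔT/Q = 34/69.8 = 0.4871 K/W
R_phenolic foam = R_total − R_other = 0.4871 K/W
k = L/(R·A) = 0.115/(0.4871×12.9)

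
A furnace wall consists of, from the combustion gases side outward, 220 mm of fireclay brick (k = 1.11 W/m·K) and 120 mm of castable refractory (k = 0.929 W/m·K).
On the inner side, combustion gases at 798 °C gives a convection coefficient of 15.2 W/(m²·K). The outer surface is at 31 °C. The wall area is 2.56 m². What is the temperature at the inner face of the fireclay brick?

Model the wall as resistances in series:
R_inner film = 1/(h_i·A) = 1/(15.2×2.56) = 0.0257 K/W
R_fireclay brick = L/(kA) = 0.22/(1.11×2.56) = 0.07742 K/W
R_castable refractory = L/(kA) = 0.12/(0.929×2.56) = 0.05046 K/W
R_total = 0.1536 K/W;  Q = ΔT/R_total = 767/0.1536 = 4994 W
T_interface = T_inner − Q·ΣR(inner→interface) = 798 − 4990×0.0257

T ≈ 670 °C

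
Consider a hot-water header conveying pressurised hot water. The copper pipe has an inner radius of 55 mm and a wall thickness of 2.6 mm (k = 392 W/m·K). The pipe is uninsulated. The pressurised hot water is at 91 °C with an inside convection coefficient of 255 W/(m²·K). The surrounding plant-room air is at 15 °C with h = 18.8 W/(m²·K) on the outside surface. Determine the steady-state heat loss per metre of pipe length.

Per-layer cylindrical resistances, series-summed:
R_inner film = 1/(h_i·2πr₁L) = 1/(255×2π×0.055×1) = 0.01135 K/W
R_copper pipe wall = ln(57.6/55)/(2π×392×1) = 1.875×10^-5 K/W
R_outer film = 1/(h_o·2πr_oL) = 1/(18.8×2π×0.0576×1) = 0.147 K/W
R_total = 0.1583 K/W
Q = ΔT/R_total = 76/0.1583

q′ ≈ 480 W/m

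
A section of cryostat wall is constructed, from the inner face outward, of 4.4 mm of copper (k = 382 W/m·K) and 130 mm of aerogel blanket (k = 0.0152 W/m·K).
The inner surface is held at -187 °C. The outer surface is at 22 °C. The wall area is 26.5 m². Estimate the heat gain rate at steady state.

Q ≈ 648 W

Treating each layer as a thermal resistance in series:
R_copper = L/(kA) = 0.0044/(382×26.5) = 4.347×10^-7 K/W
R_aerogel blanket = L/(kA) = 0.13/(0.0152×26.5) = 0.3227 K/W
R_total = 0.3227 K/W
Q = ΔT / R_total = 209 / 0.3227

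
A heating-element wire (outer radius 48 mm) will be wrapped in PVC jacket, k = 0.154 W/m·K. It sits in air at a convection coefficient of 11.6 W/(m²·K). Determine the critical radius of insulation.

r_cr ≈ 13.3 mm

For a cylinder r_cr = k/h = 0.154/11.6
r_cr = 13.3 mm; since the bare radius (48 mm) is above r_cr, any added insulation will reduce heat loss.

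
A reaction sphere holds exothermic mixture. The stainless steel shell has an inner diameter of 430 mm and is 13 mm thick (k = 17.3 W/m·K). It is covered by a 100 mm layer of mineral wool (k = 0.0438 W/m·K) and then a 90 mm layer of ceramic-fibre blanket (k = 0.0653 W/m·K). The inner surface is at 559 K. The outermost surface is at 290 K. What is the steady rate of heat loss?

Q ≈ 83.3 W

Radial (spherical) resistances in series:
R_stainless steel shell = (1/0.215 − 1/0.228)/(4π×17.3) = 0.00122 K/W
R_mineral wool = (1/0.228 − 1/0.328)/(4π×0.0438) = 2.429 K/W
R_ceramic-fibre blanket = (1/0.328 − 1/0.418)/(4π×0.0653) = 0.8 K/W
R_total = 3.231 K/W
Q = ΔT/R_total = 269/3.231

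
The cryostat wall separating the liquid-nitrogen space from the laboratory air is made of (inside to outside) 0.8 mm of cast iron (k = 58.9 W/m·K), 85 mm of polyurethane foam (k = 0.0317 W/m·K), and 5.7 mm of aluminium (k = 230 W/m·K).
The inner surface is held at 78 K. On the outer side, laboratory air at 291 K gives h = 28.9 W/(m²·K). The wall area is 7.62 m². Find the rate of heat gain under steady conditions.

Thermal resistances in series:
R_cast iron = L/(kA) = 0.0008/(58.9×7.62) = 1.782×10^-6 K/W
R_polyurethane foam = L/(kA) = 0.085/(0.0317×7.62) = 0.3519 K/W
R_aluminium = L/(kA) = 0.0057/(230×7.62) = 3.252×10^-6 K/W
R_outer film = 1/(h_o·A) = 1/(28.9×7.62) = 0.004541 K/W
R_total = 0.3564 K/W
Q = ΔT / R_total = 213 / 0.3564

Q ≈ 598 W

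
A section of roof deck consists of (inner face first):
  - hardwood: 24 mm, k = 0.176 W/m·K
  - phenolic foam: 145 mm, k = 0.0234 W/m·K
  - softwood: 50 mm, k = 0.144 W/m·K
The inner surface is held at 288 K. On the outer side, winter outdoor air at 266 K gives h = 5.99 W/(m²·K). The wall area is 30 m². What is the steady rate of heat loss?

Model the wall as resistances in series:
R_hardwood = L/(kA) = 0.024/(0.176×30) = 0.004545 K/W
R_phenolic foam = L/(kA) = 0.145/(0.0234×30) = 0.2066 K/W
R_softwood = L/(kA) = 0.05/(0.144×30) = 0.01157 K/W
R_outer film = 1/(h_o·A) = 1/(5.99×30) = 0.005565 K/W
R_total = 0.2282 K/W
Q = ΔT / R_total = 22 / 0.2282

Q ≈ 96.4 W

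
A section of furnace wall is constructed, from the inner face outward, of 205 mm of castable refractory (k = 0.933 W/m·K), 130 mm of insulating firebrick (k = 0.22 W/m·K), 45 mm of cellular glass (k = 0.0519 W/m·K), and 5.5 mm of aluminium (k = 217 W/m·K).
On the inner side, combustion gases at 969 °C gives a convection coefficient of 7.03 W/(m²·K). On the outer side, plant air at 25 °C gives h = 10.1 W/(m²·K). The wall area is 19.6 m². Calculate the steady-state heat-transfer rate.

Q ≈ 9640 W

Thermal resistances in series:
R_inner film = 1/(h_i·A) = 1/(7.03×19.6) = 0.007258 K/W
R_castable refractory = L/(kA) = 0.205/(0.933×19.6) = 0.01121 K/W
R_insulating firebrick = L/(kA) = 0.13/(0.22×19.6) = 0.03015 K/W
R_cellular glass = L/(kA) = 0.045/(0.0519×19.6) = 0.04424 K/W
R_aluminium = L/(kA) = 0.0055/(217×19.6) = 1.293×10^-6 K/W
R_outer film = 1/(h_o·A) = 1/(10.1×19.6) = 0.005052 K/W
R_total = 0.09791 K/W
Q = ΔT / R_total = 944 / 0.09791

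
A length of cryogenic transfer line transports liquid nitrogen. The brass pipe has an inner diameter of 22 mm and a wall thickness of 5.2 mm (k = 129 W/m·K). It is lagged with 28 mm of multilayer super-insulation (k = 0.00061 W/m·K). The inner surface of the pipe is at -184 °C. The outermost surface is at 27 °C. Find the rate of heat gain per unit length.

Treating each annulus and film as a series resistance:
R_brass pipe wall = ln(16.2/11)/(2π×129×1) = 4.776×10^-4 K/W
R_multilayer super-insulation = ln(44.2/16.2)/(2π×0.00061×1) = 261.9 K/W
R_total = 261.9 K/W
Q = ΔT/R_total = 211/261.9

q′ ≈ 0.806 W/m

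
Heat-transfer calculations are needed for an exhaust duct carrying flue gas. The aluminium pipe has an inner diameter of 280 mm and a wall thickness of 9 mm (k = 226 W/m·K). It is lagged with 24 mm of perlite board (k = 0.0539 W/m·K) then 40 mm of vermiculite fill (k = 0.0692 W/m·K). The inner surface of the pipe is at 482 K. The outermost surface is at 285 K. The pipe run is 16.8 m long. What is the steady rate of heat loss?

Treating each annulus and film as a series resistance:
R_aluminium pipe wall = ln(149/140)/(2π×226×16.8) = 2.612×10^-6 K/W
R_perlite board = ln(173/149)/(2π×0.0539×16.8) = 0.02625 K/W
R_vermiculite fill = ln(213/173)/(2π×0.0692×16.8) = 0.02848 K/W
R_total = 0.05473 K/W
Q = ΔT/R_total = 197/0.05473

Q ≈ 3600 W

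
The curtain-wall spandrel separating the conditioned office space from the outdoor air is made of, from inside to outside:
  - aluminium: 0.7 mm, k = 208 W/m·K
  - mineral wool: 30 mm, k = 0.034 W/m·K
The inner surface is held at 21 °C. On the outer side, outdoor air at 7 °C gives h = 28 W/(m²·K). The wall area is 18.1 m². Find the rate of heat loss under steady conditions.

Q ≈ 276 W

Using the resistance-network approach (series):
R_aluminium = L/(kA) = 0.0007/(208×18.1) = 1.859×10^-7 K/W
R_mineral wool = L/(kA) = 0.03/(0.034×18.1) = 0.04875 K/W
R_outer film = 1/(h_o·A) = 1/(28×18.1) = 0.001973 K/W
R_total = 0.05072 K/W
Q = ΔT / R_total = 14 / 0.05072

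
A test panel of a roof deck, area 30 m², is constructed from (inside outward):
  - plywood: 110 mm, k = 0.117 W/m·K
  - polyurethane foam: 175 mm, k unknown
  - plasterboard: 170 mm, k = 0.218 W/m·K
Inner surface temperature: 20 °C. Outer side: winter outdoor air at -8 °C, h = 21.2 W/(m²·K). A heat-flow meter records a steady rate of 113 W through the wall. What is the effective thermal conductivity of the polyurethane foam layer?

k ≈ 0.0309 W/(m·K)

Model the wall as resistances in series:
R_plywood = L/(kA) = 0.11/(0.117×30) = 0.03134 K/W
R_plasterboard = L/(kA) = 0.17/(0.218×30) = 0.02599 K/W
R_outer film = 1/(h_o·A) = 1/(21.2×30) = 0.001572 K/W
Sum of known resistances R_other = 0.05891 K/W
Total R = ΔT/Q = 28/113 = 0.2478 K/W
R_polyurethane foam = R_total − R_other = 0.1889 K/W
k = L/(R·A) = 0.175/(0.1889×30)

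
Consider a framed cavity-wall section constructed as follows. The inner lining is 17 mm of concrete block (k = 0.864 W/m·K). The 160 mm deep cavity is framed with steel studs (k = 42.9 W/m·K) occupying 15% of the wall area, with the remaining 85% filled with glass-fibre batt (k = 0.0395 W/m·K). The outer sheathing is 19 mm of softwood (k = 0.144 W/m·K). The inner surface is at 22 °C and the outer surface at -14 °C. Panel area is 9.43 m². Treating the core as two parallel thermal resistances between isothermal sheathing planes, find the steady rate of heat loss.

Q ≈ 1920 W

Sheathing layers in series; stud and cavity paths in parallel between them.
R_inner = 0.017/(0.864×9.43) = 0.002087 K/W
R_stud  = 0.16/(42.9×0.15×9.43) = 0.002637 K/W
R_cav   = 0.16/(0.0395×0.85×9.43) = 0.5053 K/W
1/R_core = 1/R_stud + 1/R_cav → R_core = 0.002623 K/W
R_outer = 0.019/(0.144×9.43) = 0.01399 K/W
R_total = 0.0187 K/W
Q = ΔT/R_total = 36/0.0187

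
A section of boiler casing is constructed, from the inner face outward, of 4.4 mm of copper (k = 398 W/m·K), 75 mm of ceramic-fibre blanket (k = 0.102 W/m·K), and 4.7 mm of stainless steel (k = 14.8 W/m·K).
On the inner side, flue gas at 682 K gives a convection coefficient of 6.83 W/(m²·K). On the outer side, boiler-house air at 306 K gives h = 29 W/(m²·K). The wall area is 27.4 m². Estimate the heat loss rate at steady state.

Q ≈ 11200 W

Series thermal resistances:
R_inner film = 1/(h_i·A) = 1/(6.83×27.4) = 0.005344 K/W
R_copper = L/(kA) = 0.0044/(398×27.4) = 4.035×10^-7 K/W
R_ceramic-fibre blanket = L/(kA) = 0.075/(0.102×27.4) = 0.02684 K/W
R_stainless steel = L/(kA) = 0.0047/(14.8×27.4) = 1.159×10^-5 K/W
R_outer film = 1/(h_o·A) = 1/(29×27.4) = 0.001258 K/W
R_total = 0.03345 K/W
Q = ΔT / R_total = 376 / 0.03345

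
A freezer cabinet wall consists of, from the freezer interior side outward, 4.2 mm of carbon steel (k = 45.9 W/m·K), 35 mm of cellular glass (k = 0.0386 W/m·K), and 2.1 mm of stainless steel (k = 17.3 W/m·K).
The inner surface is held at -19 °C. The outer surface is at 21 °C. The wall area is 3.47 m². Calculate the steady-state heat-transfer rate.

Treating each layer as a thermal resistance in series:
R_carbon steel = L/(kA) = 0.0042/(45.9×3.47) = 2.637×10^-5 K/W
R_cellular glass = L/(kA) = 0.035/(0.0386×3.47) = 0.2613 K/W
R_stainless steel = L/(kA) = 0.0021/(17.3×3.47) = 3.498×10^-5 K/W
R_total = 0.2614 K/W
Q = ΔT / R_total = 40 / 0.2614

Q ≈ 153 W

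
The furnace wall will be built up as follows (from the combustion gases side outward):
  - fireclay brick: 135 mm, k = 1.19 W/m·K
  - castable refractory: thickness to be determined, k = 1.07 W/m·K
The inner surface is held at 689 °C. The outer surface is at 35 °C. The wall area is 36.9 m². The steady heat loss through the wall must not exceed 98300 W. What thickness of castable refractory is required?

Using the resistance-network approach (series):
R_fireclay brick = L/(kA) = 0.135/(1.19×36.9) = 0.003074 K/W
Sum of the known resistances R_other = 0.003074 K/W
Required total resistance R_tot = ΔT/Q_allow = 654/98300 = 0.006653 K/W
R_castable refractory = R_tot − R_other = 0.003579 K/W
L = R·k·A = 0.003579×1.07×36.9

L ≈ 141 mm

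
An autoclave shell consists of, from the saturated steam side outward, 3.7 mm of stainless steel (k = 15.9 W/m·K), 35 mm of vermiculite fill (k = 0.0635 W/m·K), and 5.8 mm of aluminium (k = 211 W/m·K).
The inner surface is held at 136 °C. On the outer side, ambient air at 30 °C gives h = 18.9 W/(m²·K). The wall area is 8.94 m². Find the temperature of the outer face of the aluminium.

T ≈ 39.3 °C

Using the resistance-network approach (series):
R_stainless steel = L/(kA) = 0.0037/(15.9×8.94) = 2.603×10^-5 K/W
R_vermiculite fill = L/(kA) = 0.035/(0.0635×8.94) = 0.06165 K/W
R_aluminium = L/(kA) = 0.0058/(211×8.94) = 3.075×10^-6 K/W
R_outer film = 1/(h_o·A) = 1/(18.9×8.94) = 0.005918 K/W
R_total = 0.0676 K/W;  Q = ΔT/R_total = 106/0.0676 = 1568 W
T_interface = T_inner − Q·ΣR(inner→interface) = 136 − 1570×0.06168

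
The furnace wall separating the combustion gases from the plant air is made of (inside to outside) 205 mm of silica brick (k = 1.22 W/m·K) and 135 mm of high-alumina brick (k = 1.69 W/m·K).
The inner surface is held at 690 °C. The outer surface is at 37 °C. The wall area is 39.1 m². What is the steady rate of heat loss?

Q ≈ 103000 W

Thermal resistances in series:
R_silica brick = L/(kA) = 0.205/(1.22×39.1) = 0.004298 K/W
R_high-alumina brick = L/(kA) = 0.135/(1.69×39.1) = 0.002043 K/W
R_total = 0.006341 K/W
Q = ΔT / R_total = 653 / 0.006341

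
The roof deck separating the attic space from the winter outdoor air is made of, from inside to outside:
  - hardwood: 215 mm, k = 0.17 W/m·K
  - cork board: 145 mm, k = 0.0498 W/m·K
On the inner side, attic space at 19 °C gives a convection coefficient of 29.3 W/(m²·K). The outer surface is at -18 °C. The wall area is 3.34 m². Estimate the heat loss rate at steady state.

Q ≈ 29.4 W

Using the resistance-network approach (series):
R_inner film = 1/(h_i·A) = 1/(29.3×3.34) = 0.01022 K/W
R_hardwood = L/(kA) = 0.215/(0.17×3.34) = 0.3787 K/W
R_cork board = L/(kA) = 0.145/(0.0498×3.34) = 0.8718 K/W
R_total = 1.261 K/W
Q = ΔT / R_total = 37 / 1.261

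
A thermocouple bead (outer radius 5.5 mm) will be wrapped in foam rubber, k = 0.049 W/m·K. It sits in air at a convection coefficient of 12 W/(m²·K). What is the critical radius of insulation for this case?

r_cr ≈ 8.17 mm

For a sphere r_cr = 2k/h = 2×0.049/12
r_cr = 8.17 mm; since the bare radius (5.5 mm) is below r_cr, adding a thin layer of insulation will *increase* heat loss.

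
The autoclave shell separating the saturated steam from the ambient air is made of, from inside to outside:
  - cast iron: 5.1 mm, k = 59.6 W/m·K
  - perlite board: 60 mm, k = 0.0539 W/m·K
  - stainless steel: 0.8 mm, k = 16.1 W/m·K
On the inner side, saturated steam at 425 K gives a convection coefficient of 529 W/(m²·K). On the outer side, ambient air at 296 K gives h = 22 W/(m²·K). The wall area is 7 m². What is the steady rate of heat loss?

Q ≈ 778 W

Model the wall as resistances in series:
R_inner film = 1/(h_i·A) = 1/(529×7) = 2.701×10^-4 K/W
R_cast iron = L/(kA) = 0.0051/(59.6×7) = 1.222×10^-5 K/W
R_perlite board = L/(kA) = 0.06/(0.0539×7) = 0.159 K/W
R_stainless steel = L/(kA) = 0.0008/(16.1×7) = 7.098×10^-6 K/W
R_outer film = 1/(h_o·A) = 1/(22×7) = 0.006494 K/W
R_total = 0.1658 K/W
Q = ΔT / R_total = 129 / 0.1658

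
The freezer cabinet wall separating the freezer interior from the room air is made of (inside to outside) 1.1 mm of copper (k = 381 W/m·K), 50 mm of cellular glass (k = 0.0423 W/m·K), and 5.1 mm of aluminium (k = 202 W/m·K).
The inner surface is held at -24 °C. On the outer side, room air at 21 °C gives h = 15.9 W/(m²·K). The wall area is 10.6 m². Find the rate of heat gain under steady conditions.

Q ≈ 383 W

Series thermal resistances:
R_copper = L/(kA) = 0.0011/(381×10.6) = 2.724×10^-7 K/W
R_cellular glass = L/(kA) = 0.05/(0.0423×10.6) = 0.1115 K/W
R_aluminium = L/(kA) = 0.0051/(202×10.6) = 2.382×10^-6 K/W
R_outer film = 1/(h_o·A) = 1/(15.9×10.6) = 0.005933 K/W
R_total = 0.1174 K/W
Q = ΔT / R_total = 45 / 0.1174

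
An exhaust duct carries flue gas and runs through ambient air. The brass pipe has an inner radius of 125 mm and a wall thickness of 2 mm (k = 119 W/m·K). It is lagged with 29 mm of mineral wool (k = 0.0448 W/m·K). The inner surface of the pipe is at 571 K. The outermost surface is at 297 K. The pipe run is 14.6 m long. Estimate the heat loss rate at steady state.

For a radial system each layer contributes R = ln(r_out/r_in)/(2πkL); films add R = 1/(hA).
R_brass pipe wall = ln(127/125)/(2π×119×14.6) = 1.454×10^-6 K/W
R_mineral wool = ln(156/127)/(2π×0.0448×14.6) = 0.05004 K/W
R_total = 0.05005 K/W
Q = ΔT/R_total = 274/0.05005

Q ≈ 5470 W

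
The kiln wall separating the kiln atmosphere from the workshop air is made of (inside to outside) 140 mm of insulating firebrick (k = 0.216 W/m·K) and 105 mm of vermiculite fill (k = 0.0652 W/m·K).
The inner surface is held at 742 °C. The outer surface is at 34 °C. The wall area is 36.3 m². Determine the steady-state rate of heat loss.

Model the wall as resistances in series:
R_insulating firebrick = L/(kA) = 0.14/(0.216×36.3) = 0.01786 K/W
R_vermiculite fill = L/(kA) = 0.105/(0.0652×36.3) = 0.04436 K/W
R_total = 0.06222 K/W
Q = ΔT / R_total = 708 / 0.06222

Q ≈ 11400 W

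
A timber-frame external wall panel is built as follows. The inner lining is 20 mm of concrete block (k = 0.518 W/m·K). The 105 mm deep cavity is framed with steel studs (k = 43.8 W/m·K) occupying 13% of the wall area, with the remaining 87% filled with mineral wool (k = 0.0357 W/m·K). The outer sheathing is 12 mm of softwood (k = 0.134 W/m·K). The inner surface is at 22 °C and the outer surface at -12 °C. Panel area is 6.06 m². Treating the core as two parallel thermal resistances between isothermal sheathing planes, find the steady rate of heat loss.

Sheathing layers in series; stud and cavity paths in parallel between them.
R_inner = 0.02/(0.518×6.06) = 0.006371 K/W
R_stud  = 0.105/(43.8×0.13×6.06) = 0.003043 K/W
R_cav   = 0.105/(0.0357×0.87×6.06) = 0.5579 K/W
1/R_core = 1/R_stud + 1/R_cav → R_core = 0.003026 K/W
R_outer = 0.012/(0.134×6.06) = 0.01478 K/W
R_total = 0.02418 K/W
Q = ΔT/R_total = 34/0.02418

Q ≈ 1410 W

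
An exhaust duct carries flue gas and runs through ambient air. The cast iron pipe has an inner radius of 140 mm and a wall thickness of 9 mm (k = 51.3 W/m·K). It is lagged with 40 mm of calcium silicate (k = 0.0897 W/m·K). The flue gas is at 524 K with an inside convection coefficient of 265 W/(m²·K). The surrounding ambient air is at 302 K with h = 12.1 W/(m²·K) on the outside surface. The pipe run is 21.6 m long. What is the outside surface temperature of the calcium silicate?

T ≈ 333 K

Cylindrical conduction, so R = ln(r₂/r₁)/(2πkL) per layer, in series:
R_inner film = 1/(h_i·2πr₁L) = 1/(265×2π×0.14×21.6) = 1.986×10^-4 K/W
R_cast iron pipe wall = ln(149/140)/(2π×51.3×21.6) = 8.949×10^-6 K/W
R_calcium silicate = ln(189/149)/(2π×0.0897×21.6) = 0.01953 K/W
R_outer film = 1/(h_o·2πr_oL) = 1/(12.1×2π×0.189×21.6) = 0.003222 K/W
R_total = 0.02296 K/W
Q = ΔT/R_total = 222/0.02296
Q = 9670 W
T_interface = T_inner − Q·ΣR(inner→interface) = 524 − 9670×0.01974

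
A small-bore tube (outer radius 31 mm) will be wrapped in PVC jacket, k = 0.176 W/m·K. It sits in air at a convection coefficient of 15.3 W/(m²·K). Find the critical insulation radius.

For a cylinder r_cr = k/h = 0.176/15.3
r_cr = 11.5 mm; since the bare radius (31 mm) is above r_cr, any added insulation will reduce heat loss.

r_cr ≈ 11.5 mm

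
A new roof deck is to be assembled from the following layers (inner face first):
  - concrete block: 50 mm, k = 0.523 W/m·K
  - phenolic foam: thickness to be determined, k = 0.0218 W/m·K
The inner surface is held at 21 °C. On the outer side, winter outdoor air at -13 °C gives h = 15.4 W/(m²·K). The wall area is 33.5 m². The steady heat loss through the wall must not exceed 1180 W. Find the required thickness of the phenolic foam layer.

Treating each layer as a thermal resistance in series:
R_concrete block = L/(kA) = 0.05/(0.523×33.5) = 0.002854 K/W
R_outer film = 1/(h_o·A) = 1/(15.4×33.5) = 0.001938 K/W
Sum of the known resistances R_other = 0.004792 K/W
Required total resistance R_tot = ΔT/Q_allow = 34/1180 = 0.02881 K/W
R_phenolic foam = R_tot − R_other = 0.02402 K/W
L = R·k·A = 0.02402×0.0218×33.5

L ≈ 17.5 mm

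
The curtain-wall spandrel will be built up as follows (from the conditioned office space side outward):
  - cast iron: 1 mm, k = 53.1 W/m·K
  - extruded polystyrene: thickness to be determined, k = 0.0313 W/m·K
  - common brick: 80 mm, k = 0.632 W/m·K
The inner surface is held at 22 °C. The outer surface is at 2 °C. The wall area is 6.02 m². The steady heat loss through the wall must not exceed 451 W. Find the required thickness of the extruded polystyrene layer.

L ≈ 4.39 mm

Series thermal resistances:
R_cast iron = L/(kA) = 0.001/(53.1×6.02) = 3.128×10^-6 K/W
R_common brick = L/(kA) = 0.08/(0.632×6.02) = 0.02103 K/W
Sum of the known resistances R_other = 0.02103 K/W
Required total resistance R_tot = ΔT/Q_allow = 20/451 = 0.04435 K/W
R_extruded polystyrene = R_tot − R_other = 0.02332 K/W
L = R·k·A = 0.02332×0.0313×6.02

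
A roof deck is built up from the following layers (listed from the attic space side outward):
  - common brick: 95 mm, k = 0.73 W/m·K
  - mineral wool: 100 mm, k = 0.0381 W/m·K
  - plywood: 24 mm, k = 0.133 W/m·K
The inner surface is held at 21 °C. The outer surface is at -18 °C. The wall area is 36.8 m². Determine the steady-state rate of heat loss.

Q ≈ 489 W

Model the wall as resistances in series:
R_common brick = L/(kA) = 0.095/(0.73×36.8) = 0.003536 K/W
R_mineral wool = L/(kA) = 0.1/(0.0381×36.8) = 0.07132 K/W
R_plywood = L/(kA) = 0.024/(0.133×36.8) = 0.004904 K/W
R_total = 0.07976 K/W
Q = ΔT / R_total = 39 / 0.07976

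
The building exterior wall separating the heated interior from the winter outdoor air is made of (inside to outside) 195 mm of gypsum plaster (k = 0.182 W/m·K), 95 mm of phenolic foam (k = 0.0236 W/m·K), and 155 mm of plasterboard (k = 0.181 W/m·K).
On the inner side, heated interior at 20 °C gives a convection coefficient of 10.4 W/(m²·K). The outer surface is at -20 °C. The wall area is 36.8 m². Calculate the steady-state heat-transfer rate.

Thermal resistances in series:
R_inner film = 1/(h_i·A) = 1/(10.4×36.8) = 0.002613 K/W
R_gypsum plaster = L/(kA) = 0.195/(0.182×36.8) = 0.02911 K/W
R_phenolic foam = L/(kA) = 0.095/(0.0236×36.8) = 0.1094 K/W
R_plasterboard = L/(kA) = 0.155/(0.181×36.8) = 0.02327 K/W
R_total = 0.1644 K/W
Q = ΔT / R_total = 40 / 0.1644

Q ≈ 243 W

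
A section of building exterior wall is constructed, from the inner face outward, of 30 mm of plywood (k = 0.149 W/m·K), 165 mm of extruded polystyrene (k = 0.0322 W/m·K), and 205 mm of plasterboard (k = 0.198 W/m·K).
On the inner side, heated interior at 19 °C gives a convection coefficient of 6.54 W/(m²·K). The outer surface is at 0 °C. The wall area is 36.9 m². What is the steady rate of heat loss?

Q ≈ 108 W

Series thermal resistances:
R_inner film = 1/(h_i·A) = 1/(6.54×36.9) = 0.004144 K/W
R_plywood = L/(kA) = 0.03/(0.149×36.9) = 0.005456 K/W
R_extruded polystyrene = L/(kA) = 0.165/(0.0322×36.9) = 0.1389 K/W
R_plasterboard = L/(kA) = 0.205/(0.198×36.9) = 0.02806 K/W
R_total = 0.1765 K/W
Q = ΔT / R_total = 19 / 0.1765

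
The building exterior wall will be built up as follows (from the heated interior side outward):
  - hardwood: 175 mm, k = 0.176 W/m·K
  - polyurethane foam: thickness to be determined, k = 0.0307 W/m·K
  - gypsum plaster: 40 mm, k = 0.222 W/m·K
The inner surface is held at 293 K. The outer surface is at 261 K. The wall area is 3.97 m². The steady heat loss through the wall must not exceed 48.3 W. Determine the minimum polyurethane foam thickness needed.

Series thermal resistances:
R_hardwood = L/(kA) = 0.175/(0.176×3.97) = 0.2505 K/W
R_gypsum plaster = L/(kA) = 0.04/(0.222×3.97) = 0.04539 K/W
Sum of the known resistances R_other = 0.2958 K/W
Required total resistance R_tot = ΔT/Q_allow = 32/48.3 = 0.6625 K/W
R_polyurethane foam = R_tot − R_other = 0.3667 K/W
L = R·k·A = 0.3667×0.0307×3.97

L ≈ 44.7 mm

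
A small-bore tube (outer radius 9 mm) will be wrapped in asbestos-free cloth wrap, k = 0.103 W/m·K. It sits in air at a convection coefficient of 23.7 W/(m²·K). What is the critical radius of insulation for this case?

r_cr ≈ 4.35 mm

For a cylinder r_cr = k/h = 0.103/23.7
r_cr = 4.35 mm; since the bare radius (9 mm) is above r_cr, any added insulation will reduce heat loss.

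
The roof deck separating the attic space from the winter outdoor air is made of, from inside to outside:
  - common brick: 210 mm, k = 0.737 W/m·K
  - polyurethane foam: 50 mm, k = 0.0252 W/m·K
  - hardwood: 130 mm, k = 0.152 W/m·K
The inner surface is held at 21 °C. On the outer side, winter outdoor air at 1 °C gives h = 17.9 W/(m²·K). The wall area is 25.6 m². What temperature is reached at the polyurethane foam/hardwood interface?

Thermal resistances in series:
R_common brick = L/(kA) = 0.21/(0.737×25.6) = 0.01113 K/W
R_polyurethane foam = L/(kA) = 0.05/(0.0252×25.6) = 0.0775 K/W
R_hardwood = L/(kA) = 0.13/(0.152×25.6) = 0.03341 K/W
R_outer film = 1/(h_o·A) = 1/(17.9×25.6) = 0.002182 K/W
R_total = 0.1242 K/W;  Q = ΔT/R_total = 20/0.1242 = 161 W
T_interface = T_inner − Q·ΣR(inner→interface) = 21 − 161×0.08864

T ≈ 6.73 °C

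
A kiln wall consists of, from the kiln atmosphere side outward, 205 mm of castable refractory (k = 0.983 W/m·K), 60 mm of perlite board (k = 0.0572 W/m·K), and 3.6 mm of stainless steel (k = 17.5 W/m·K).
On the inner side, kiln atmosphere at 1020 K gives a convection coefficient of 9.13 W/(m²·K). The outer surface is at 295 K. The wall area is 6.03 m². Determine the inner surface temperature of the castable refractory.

T ≈ 962 K

Series thermal resistances:
R_inner film = 1/(h_i·A) = 1/(9.13×6.03) = 0.01816 K/W
R_castable refractory = L/(kA) = 0.205/(0.983×6.03) = 0.03458 K/W
R_perlite board = L/(kA) = 0.06/(0.0572×6.03) = 0.174 K/W
R_stainless steel = L/(kA) = 0.0036/(17.5×6.03) = 3.412×10^-5 K/W
R_total = 0.2267 K/W;  Q = ΔT/R_total = 725/0.2267 = 3198 W
T_interface = T_inner − Q·ΣR(inner→interface) = 1020 − 3200×0.01816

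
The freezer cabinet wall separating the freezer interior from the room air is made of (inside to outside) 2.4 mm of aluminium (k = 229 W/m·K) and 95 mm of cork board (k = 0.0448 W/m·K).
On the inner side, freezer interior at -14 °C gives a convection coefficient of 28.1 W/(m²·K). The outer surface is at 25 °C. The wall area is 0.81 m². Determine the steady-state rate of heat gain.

Q ≈ 14.7 W

Treating each layer as a thermal resistance in series:
R_inner film = 1/(h_i·A) = 1/(28.1×0.81) = 0.04393 K/W
R_aluminium = L/(kA) = 0.0024/(229×0.81) = 1.294×10^-5 K/W
R_cork board = L/(kA) = 0.095/(0.0448×0.81) = 2.618 K/W
R_total = 2.662 K/W
Q = ΔT / R_total = 39 / 2.662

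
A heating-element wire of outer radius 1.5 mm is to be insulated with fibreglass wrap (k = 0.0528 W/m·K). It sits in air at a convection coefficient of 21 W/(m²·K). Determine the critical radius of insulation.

For a cylinder r_cr = k/h = 0.0528/21
r_cr = 2.51 mm; since the bare radius (1.5 mm) is below r_cr, adding a thin layer of insulation will *increase* heat loss.

r_cr ≈ 2.51 mm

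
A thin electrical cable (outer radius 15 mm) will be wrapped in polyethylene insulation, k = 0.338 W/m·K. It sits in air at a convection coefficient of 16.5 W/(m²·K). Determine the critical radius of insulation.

r_cr ≈ 20.5 mm

For a cylinder r_cr = k/h = 0.338/16.5
r_cr = 20.5 mm; since the bare radius (15 mm) is below r_cr, adding a thin layer of insulation will *increase* heat loss.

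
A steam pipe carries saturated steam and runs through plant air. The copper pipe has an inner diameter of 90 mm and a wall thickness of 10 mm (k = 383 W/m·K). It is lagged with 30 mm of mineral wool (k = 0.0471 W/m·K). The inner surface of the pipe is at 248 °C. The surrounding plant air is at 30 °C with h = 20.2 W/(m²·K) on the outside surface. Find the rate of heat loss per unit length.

q′ ≈ 139 W/m

Cylindrical conduction, so R = ln(r₂/r₁)/(2πkL) per layer, in series:
R_copper pipe wall = ln(55/45)/(2π×383×1) = 8.339×10^-5 K/W
R_mineral wool = ln(85/55)/(2π×0.0471×1) = 1.471 K/W
R_outer film = 1/(h_o·2πr_oL) = 1/(20.2×2π×0.085×1) = 0.09269 K/W
R_total = 1.564 K/W
Q = ΔT/R_total = 218/1.564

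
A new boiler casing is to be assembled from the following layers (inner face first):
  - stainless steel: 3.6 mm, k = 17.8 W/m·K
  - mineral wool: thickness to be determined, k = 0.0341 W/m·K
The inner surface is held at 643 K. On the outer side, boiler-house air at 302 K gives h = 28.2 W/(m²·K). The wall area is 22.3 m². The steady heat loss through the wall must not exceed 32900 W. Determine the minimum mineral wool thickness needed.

L ≈ 6.67 mm

Series thermal resistances:
R_stainless steel = L/(kA) = 0.0036/(17.8×22.3) = 9.069×10^-6 K/W
R_outer film = 1/(h_o·A) = 1/(28.2×22.3) = 0.00159 K/W
Sum of the known resistances R_other = 0.001599 K/W
Required total resistance R_tot = ΔT/Q_allow = 341/32900 = 0.01036 K/W
R_mineral wool = R_tot − R_other = 0.008765 K/W
L = R·k·A = 0.008765×0.0341×22.3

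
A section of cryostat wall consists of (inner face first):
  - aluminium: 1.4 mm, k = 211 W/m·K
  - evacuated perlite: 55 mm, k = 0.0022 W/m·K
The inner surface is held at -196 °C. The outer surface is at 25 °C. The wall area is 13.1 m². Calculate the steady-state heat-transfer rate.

Q ≈ 116 W

Thermal resistances in series:
R_aluminium = L/(kA) = 0.0014/(211×13.1) = 5.065×10^-7 K/W
R_evacuated perlite = L/(kA) = 0.055/(0.0022×13.1) = 1.908 K/W
R_total = 1.908 K/W
Q = ΔT / R_total = 221 / 1.908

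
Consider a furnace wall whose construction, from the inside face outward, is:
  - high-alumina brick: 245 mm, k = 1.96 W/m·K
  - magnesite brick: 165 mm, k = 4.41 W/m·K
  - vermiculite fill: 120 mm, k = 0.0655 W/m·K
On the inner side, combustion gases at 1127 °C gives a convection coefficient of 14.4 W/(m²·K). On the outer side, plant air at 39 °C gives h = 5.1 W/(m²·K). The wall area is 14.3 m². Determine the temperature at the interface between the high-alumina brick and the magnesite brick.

Model the wall as resistances in series:
R_inner film = 1/(h_i·A) = 1/(14.4×14.3) = 0.004856 K/W
R_high-alumina brick = L/(kA) = 0.245/(1.96×14.3) = 0.008741 K/W
R_magnesite brick = L/(kA) = 0.165/(4.41×14.3) = 0.002616 K/W
R_vermiculite fill = L/(kA) = 0.12/(0.0655×14.3) = 0.1281 K/W
R_outer film = 1/(h_o·A) = 1/(5.1×14.3) = 0.01371 K/W
R_total = 0.158 K/W;  Q = ΔT/R_total = 1088/0.158 = 6884 W
T_interface = T_inner − Q·ΣR(inner→interface) = 1127 − 6880×0.0136

T ≈ 1030 °C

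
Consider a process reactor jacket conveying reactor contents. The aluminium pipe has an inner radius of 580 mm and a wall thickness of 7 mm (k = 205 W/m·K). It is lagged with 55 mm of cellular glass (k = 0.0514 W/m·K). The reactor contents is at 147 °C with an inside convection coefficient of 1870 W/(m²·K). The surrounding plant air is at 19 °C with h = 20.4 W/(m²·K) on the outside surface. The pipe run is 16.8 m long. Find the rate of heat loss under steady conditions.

For a radial system each layer contributes R = ln(r_out/r_in)/(2πkL); films add R = 1/(hA).
R_inner film = 1/(h_i·2πr₁L) = 1/(1870×2π×0.58×16.8) = 8.735×10^-6 K/W
R_aluminium pipe wall = ln(587/580)/(2π×205×16.8) = 5.544×10^-7 K/W
R_cellular glass = ln(642/587)/(2π×0.0514×16.8) = 0.01651 K/W
R_outer film = 1/(h_o·2πr_oL) = 1/(20.4×2π×0.642×16.8) = 7.233×10^-4 K/W
R_total = 0.01724 K/W
Q = ΔT/R_total = 128/0.01724

Q ≈ 7420 W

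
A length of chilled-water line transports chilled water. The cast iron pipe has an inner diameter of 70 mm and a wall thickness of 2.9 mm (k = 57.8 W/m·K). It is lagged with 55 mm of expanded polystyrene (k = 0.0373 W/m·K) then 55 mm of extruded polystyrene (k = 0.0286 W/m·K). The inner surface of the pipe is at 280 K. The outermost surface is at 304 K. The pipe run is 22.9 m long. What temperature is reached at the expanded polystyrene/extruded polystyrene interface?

Per-layer cylindrical resistances, series-summed:
R_cast iron pipe wall = ln(37.9/35)/(2π×57.8×22.9) = 9.572×10^-6 K/W
R_expanded polystyrene = ln(92.9/37.9)/(2π×0.0373×22.9) = 0.1671 K/W
R_extruded polystyrene = ln(147.9/92.9)/(2π×0.0286×22.9) = 0.113 K/W
R_total = 0.2801 K/W
Q = ΔT/R_total = 24/0.2801
Q = 85.7 W
T_interface = T_inner + Q·ΣR(inner→interface) = 280 + 85.7×0.1671

T ≈ 294 K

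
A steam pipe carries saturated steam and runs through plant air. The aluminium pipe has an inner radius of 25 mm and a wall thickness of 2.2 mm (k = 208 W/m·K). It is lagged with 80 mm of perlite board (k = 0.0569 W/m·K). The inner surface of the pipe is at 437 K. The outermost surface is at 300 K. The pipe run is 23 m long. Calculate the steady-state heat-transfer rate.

Treating each annulus and film as a series resistance:
R_aluminium pipe wall = ln(27.2/25)/(2π×208×23) = 2.806×10^-6 K/W
R_perlite board = ln(107.2/27.2)/(2π×0.0569×23) = 0.1668 K/W
R_total = 0.1668 K/W
Q = ΔT/R_total = 137/0.1668

Q ≈ 821 W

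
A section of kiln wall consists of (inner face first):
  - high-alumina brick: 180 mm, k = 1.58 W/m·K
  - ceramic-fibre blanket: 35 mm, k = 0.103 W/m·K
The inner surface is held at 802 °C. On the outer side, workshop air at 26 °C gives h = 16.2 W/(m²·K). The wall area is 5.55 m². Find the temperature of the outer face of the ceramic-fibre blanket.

T ≈ 119 °C

Thermal resistances in series:
R_high-alumina brick = L/(kA) = 0.18/(1.58×5.55) = 0.02053 K/W
R_ceramic-fibre blanket = L/(kA) = 0.035/(0.103×5.55) = 0.06123 K/W
R_outer film = 1/(h_o·A) = 1/(16.2×5.55) = 0.01112 K/W
R_total = 0.09288 K/W;  Q = ΔT/R_total = 776/0.09288 = 8355 W
T_interface = T_inner − Q·ΣR(inner→interface) = 802 − 8360×0.08175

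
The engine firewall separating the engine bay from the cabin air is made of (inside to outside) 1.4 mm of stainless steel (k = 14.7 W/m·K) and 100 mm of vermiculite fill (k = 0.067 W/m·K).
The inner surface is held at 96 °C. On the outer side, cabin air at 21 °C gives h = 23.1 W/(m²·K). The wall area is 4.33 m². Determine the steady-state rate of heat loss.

Q ≈ 211 W

Treating each layer as a thermal resistance in series:
R_stainless steel = L/(kA) = 0.0014/(14.7×4.33) = 2.199×10^-5 K/W
R_vermiculite fill = L/(kA) = 0.1/(0.067×4.33) = 0.3447 K/W
R_outer film = 1/(h_o·A) = 1/(23.1×4.33) = 0.009998 K/W
R_total = 0.3547 K/W
Q = ΔT / R_total = 75 / 0.3547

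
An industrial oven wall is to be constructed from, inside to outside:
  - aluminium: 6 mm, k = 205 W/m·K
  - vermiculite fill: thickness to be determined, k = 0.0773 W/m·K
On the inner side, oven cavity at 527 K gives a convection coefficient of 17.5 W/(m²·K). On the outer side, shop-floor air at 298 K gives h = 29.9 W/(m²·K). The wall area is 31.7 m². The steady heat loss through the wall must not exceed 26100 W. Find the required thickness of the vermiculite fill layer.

L ≈ 14.5 mm

Series thermal resistances:
R_inner film = 1/(h_i·A) = 1/(17.5×31.7) = 0.001803 K/W
R_aluminium = L/(kA) = 0.006/(205×31.7) = 9.233×10^-7 K/W
R_outer film = 1/(h_o·A) = 1/(29.9×31.7) = 0.001055 K/W
Sum of the known resistances R_other = 0.002859 K/W
Required total resistance R_tot = ΔT/Q_allow = 229/26100 = 0.008774 K/W
R_vermiculite fill = R_tot − R_other = 0.005915 K/W
L = R·k·A = 0.005915×0.0773×31.7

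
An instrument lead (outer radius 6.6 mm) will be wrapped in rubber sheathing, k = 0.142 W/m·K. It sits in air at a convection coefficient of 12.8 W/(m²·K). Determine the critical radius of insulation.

r_cr ≈ 11.1 mm

For a cylinder r_cr = k/h = 0.142/12.8
r_cr = 11.1 mm; since the bare radius (6.6 mm) is below r_cr, adding a thin layer of insulation will *increase* heat loss.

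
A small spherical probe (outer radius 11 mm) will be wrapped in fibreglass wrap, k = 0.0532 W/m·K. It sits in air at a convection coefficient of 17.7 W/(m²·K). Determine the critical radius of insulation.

For a sphere r_cr = 2k/h = 2×0.0532/17.7
r_cr = 6.01 mm; since the bare radius (11 mm) is above r_cr, any added insulation will reduce heat loss.

r_cr ≈ 6.01 mm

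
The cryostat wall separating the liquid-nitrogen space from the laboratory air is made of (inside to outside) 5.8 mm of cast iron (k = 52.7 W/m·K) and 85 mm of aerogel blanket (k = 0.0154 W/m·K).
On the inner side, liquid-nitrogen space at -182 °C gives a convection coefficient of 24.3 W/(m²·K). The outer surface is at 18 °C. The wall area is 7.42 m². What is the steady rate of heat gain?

Using the resistance-network approach (series):
R_inner film = 1/(h_i·A) = 1/(24.3×7.42) = 0.005546 K/W
R_cast iron = L/(kA) = 0.0058/(52.7×7.42) = 1.483×10^-5 K/W
R_aerogel blanket = L/(kA) = 0.085/(0.0154×7.42) = 0.7439 K/W
R_total = 0.7494 K/W
Q = ΔT / R_total = 200 / 0.7494

Q ≈ 267 W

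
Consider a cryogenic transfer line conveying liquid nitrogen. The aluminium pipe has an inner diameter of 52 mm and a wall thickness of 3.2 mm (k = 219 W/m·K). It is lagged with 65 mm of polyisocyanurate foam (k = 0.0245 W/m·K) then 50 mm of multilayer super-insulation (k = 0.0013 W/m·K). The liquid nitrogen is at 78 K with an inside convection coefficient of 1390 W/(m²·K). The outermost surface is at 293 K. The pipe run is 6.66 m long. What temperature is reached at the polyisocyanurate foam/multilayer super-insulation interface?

Radial resistances (cylindrical: R_cond = ln(r_o/r_i)/(2πkL), R_conv = 1/(h·2πrL)):
R_inner film = 1/(h_i·2πr₁L) = 1/(1390×2π×0.026×6.66) = 6.612×10^-4 K/W
R_aluminium pipe wall = ln(29.2/26)/(2π×219×6.66) = 1.267×10^-5 K/W
R_polyisocyanurate foam = ln(94.2/29.2)/(2π×0.0245×6.66) = 1.142 K/W
R_multilayer super-insulation = ln(144.2/94.2)/(2π×0.0013×6.66) = 7.827 K/W
R_total = 8.97 K/W
Q = ΔT/R_total = 215/8.97
Q = 24 W
T_interface = T_inner + Q·ΣR(inner→interface) = 78 + 24×1.143

T ≈ 105 K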